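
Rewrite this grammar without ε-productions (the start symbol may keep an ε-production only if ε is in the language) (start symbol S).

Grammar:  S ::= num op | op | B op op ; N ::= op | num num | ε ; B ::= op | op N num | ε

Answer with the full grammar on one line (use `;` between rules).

Nullable nonterminals: {B, N}.
ε ∉ L(G), so no ε-production is kept.
Expand every rule over subsets of its nullable positions: S → B op op gives B op op | op op. B → op N num gives op N num | op num.

S ::= num op | op | B op op | op op; N ::= op | num num; B ::= op | op N num | op num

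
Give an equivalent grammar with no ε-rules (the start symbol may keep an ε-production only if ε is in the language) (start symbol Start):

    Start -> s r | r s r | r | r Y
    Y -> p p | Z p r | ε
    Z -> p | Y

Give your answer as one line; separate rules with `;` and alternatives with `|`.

Nullable nonterminals: {Y, Z}.
ε ∉ L(G), so no ε-production is kept.
Expand every rule over subsets of its nullable positions: Y → Z p r gives Z p r | p r.

Start -> s r | r s r | r | r Y; Y -> p p | Z p r | p r; Z -> p | Y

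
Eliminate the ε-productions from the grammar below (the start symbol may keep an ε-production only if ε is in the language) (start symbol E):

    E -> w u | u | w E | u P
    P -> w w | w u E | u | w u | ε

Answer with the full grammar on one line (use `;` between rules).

Nullable set = {P}.
ε ∉ L(G), so no ε-production is kept.

E -> w u | u | w E | u P; P -> w w | w u E | u | w u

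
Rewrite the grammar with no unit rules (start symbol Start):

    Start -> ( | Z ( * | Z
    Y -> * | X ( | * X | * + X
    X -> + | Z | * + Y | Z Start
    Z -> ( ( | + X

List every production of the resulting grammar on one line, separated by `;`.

Unit pairs: Start ⇒* {Z}; X ⇒* {Z}.
For each unit pair (A, B), copy every non-unit production of B to A, then drop all unit productions.

Start -> ( ( | + X | ( | Z ( *; Y -> * | X ( | * X | * + X; X -> ( ( | + X | + | * + Y | Z Start; Z -> ( ( | + X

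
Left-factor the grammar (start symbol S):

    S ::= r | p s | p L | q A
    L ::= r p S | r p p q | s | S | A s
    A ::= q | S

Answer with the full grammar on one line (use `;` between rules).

S ::= r | q A | p S'; L ::= s | S | A s | r p L'; A ::= q | S; S' ::= s | L; L' ::= S | p q

S has alternatives sharing prefix 'p': factor to S → p S' with S' → s | L.
L has alternatives sharing prefix 'r p': factor to L → r p L' with L' → S | p q.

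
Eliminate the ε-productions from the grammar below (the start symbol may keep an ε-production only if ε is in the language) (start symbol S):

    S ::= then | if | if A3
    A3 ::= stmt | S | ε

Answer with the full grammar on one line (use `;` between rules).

S ::= then | if | if A3; A3 ::= stmt | S

The nullable symbols are {A3}.
ε ∉ L(G), so no ε-production is kept.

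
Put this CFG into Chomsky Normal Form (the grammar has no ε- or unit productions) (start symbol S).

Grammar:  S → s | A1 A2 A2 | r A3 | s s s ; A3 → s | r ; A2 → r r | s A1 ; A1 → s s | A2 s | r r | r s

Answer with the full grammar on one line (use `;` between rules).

Introduce a nonterminal for each terminal appearing in a rule of length ≥ 2: X1 → r, X2 → s.
Binarize each right-hand side of length ≥ 3 by chaining fresh nonterminals (Y1, Y2, …): affected rules were S → A1 A2 A2; S → X2 X2 X2.

S → s | A1 Y1 | X1 A3 | X2 Y2; A3 → s | r; A2 → X1 X1 | X2 A1; A1 → X2 X2 | A2 X2 | X1 X1 | X1 X2; X1 → r; X2 → s; Y1 → A2 A2; Y2 → X2 X2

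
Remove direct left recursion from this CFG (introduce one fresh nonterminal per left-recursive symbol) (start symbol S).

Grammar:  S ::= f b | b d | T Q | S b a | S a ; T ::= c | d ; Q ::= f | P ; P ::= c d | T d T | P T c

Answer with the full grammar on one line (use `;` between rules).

S, P are directly left-recursive.
For S: α = {b a, a}, β = {f b, b d, T Q}. Rewrite as S → β S' and S' → α S' | ε.
For P: α = {T c}, β = {c d, T d T}. Rewrite as P → β P' and P' → α P' | ε.

S ::= f b S' | b d S' | T Q S'; T ::= c | d; Q ::= f | P; P ::= c d P' | T d T P'; S' ::= b a S' | a S' | eps; P' ::= T c P' | eps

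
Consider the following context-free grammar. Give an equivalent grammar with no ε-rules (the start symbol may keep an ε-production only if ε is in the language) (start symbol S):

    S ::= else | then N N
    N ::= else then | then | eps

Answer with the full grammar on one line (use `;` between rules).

Nullable set = {N}.
ε ∉ L(G), so no ε-production is kept.
Expand every rule over subsets of its nullable positions: S → then N N gives then N N | then N | then.

S ::= else | then N N | then N | then; N ::= else then | then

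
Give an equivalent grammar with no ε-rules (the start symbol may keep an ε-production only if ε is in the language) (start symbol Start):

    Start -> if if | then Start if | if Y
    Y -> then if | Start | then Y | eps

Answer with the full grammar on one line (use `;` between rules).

Start -> if if | then Start if | if Y | if; Y -> then if | Start | then Y | then

Nullable set = {Y}.
ε ∉ L(G), so no ε-production is kept.
Expand every rule over subsets of its nullable positions: Start → if Y gives if Y | if. Y → then Y gives then Y | then.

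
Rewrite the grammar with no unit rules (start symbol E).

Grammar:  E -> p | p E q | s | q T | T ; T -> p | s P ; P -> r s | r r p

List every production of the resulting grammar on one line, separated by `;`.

E -> p | p E q | s | q T | s P; T -> p | s P; P -> r s | r r p

Unit pairs: E ⇒* {T}.
For each unit pair (A, B), copy every non-unit production of B to A, then drop all unit productions.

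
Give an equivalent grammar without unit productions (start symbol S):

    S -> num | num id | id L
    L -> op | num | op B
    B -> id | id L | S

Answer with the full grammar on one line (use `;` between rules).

Unit pairs: B ⇒* {S}.
Replace each nonterminal's rules with the union of the non-unit rules of every nonterminal it unit-derives.

S -> num | num id | id L; L -> op | num | op B; B -> id | id L | num | num id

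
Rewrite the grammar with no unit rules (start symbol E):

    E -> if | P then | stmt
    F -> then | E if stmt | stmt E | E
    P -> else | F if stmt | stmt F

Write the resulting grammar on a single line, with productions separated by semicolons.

Unit pairs: F ⇒* {E}.
For every A with A ⇒* B via unit rules, add B's non-unit alternatives to A; then delete every rule of the form X → Y.

E -> if | P then | stmt; F -> if | P then | stmt | then | E if stmt | stmt E; P -> else | F if stmt | stmt F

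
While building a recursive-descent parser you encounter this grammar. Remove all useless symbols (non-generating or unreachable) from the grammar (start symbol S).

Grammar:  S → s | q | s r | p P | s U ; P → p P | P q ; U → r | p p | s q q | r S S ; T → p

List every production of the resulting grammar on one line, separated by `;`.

Generating nonterminals: {S, T, U}.
Reachable from S after that: {S, U}.
Removed useless symbols: {P, T} and every production mentioning them.

S → s | q | s r | s U; U → r | p p | s q q | r S S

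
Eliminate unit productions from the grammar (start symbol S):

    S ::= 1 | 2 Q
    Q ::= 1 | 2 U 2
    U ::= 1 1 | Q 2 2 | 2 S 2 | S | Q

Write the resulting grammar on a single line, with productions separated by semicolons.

S ::= 1 | 2 Q; Q ::= 1 | 2 U 2; U ::= 1 1 | Q 2 2 | 2 S 2 | 1 | 2 Q | 2 U 2

Unit pairs: U ⇒* {Q, S}.
For every A with A ⇒* B via unit rules, add B's non-unit alternatives to A; then delete every rule of the form X → Y.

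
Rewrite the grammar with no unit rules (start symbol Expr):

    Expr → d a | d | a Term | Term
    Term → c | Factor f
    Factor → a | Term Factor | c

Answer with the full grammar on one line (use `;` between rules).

Unit pairs: Expr ⇒* {Term}.
For every A with A ⇒* B via unit rules, add B's non-unit alternatives to A; then delete every rule of the form X → Y.

Expr → c | Factor f | d a | d | a Term; Term → c | Factor f; Factor → a | Term Factor | c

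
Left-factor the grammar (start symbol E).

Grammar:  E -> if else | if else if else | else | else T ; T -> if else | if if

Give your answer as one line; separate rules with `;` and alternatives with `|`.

E -> if else E' | else E''; T -> if T'; E' -> ε | if else; E'' -> ε | T; T' -> else | if

E has alternatives sharing prefix 'if else': factor to E → if else E' with E' → ε | if else.
E has alternatives sharing prefix 'else': factor to E → else E'' with E'' → ε | T.
T has alternatives sharing prefix 'if': factor to T → if T' with T' → else | if.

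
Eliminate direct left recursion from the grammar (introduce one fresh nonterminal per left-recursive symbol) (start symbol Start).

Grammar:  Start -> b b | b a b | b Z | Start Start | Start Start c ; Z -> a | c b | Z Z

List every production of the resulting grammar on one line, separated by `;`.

Start -> b b Start1 | b a b Start1 | b Z Start1; Z -> a Z1 | c b Z1; Start1 -> Start Start1 | Start c Start1 | ε; Z1 -> Z Z1 | ε

Left recursion appears on Start, Z.
For Start: α = {Start, Start c}, β = {b b, b a b, b Z}. Rewrite as Start → β Start1 and Start1 → α Start1 | ε.
For Z: α = {Z}, β = {a, c b}. Rewrite as Z → β Z1 and Z1 → α Z1 | ε.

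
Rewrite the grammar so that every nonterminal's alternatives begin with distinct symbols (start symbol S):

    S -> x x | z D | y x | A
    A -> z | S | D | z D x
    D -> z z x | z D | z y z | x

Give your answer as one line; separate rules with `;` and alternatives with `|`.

A has alternatives sharing prefix 'z': factor to A → z A' with A' → ε | D x.
D has alternatives sharing prefix 'z': factor to D → z D' with D' → z x | D | y z.

S -> x x | z D | y x | A; A -> S | D | z A'; D -> x | z D'; A' -> eps | D x; D' -> z x | D | y z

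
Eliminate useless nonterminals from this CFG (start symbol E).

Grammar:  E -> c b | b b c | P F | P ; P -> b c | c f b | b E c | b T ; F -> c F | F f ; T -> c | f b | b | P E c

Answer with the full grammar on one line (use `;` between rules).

Generating nonterminals: {E, P, T}.
Reachable from E after that: {E, P, T}.
Removed useless symbols: {F} and every production mentioning them.

E -> c b | b b c | P; P -> b c | c f b | b E c | b T; T -> c | f b | b | P E c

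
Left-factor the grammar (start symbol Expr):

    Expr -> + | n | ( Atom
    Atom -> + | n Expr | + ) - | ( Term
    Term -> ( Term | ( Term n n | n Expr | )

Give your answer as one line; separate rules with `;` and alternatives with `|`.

Expr -> + | n | ( Atom; Atom -> n Expr | ( Term | + Atom1; Term -> n Expr | ) | ( Term Term1; Atom1 -> ε | ) -; Term1 -> ε | n n

Atom has alternatives sharing prefix '+': factor to Atom → + Atom1 with Atom1 → ε | ) -.
Term has alternatives sharing prefix '( Term': factor to Term → ( Term Term1 with Term1 → ε | n n.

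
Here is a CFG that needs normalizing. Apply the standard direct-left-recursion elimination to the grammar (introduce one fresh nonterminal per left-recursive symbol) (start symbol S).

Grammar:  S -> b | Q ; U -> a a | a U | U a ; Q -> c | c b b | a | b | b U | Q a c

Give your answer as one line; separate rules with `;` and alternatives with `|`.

U, Q are directly left-recursive.
For U: α = {a}, β = {a a, a U}. Rewrite as U → β U' and U' → α U' | ε.
For Q: α = {a c}, β = {c, c b b, a, b, b U}. Rewrite as Q → β Q' and Q' → α Q' | ε.

S -> b | Q; U -> a a U' | a U U'; Q -> c Q' | c b b Q' | a Q' | b Q' | b U Q'; U' -> a U' | ε; Q' -> a c Q' | ε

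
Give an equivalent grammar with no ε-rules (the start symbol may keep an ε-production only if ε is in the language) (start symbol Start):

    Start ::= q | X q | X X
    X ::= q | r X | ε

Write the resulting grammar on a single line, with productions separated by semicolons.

The nullable symbols are {Start, X}.
ε ∈ L(G) since Start is nullable, so keep Start → ε.
Expand every rule over subsets of its nullable positions: Start → X X gives X X | X. X → r X gives r X | r.

Start ::= q | X q | X X | X | ε; X ::= q | r X | r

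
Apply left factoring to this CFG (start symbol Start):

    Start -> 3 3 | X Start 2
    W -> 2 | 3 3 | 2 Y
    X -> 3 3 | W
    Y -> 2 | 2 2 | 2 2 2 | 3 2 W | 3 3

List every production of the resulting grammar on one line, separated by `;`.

W has alternatives sharing prefix '2': factor to W → 2 W1 with W1 → ε | Y.
Y has alternatives sharing prefix '2': factor to Y → 2 Y1 with Y1 → ε | 2 | 2 2.
Y has alternatives sharing prefix '3': factor to Y → 3 Y2 with Y2 → 2 W | 3.
Y1 has alternatives sharing prefix '2': factor to Y1 → 2 Y11 with Y11 → ε | 2.

Start -> 3 3 | X Start 2; W -> 3 3 | 2 W1; X -> 3 3 | W; Y -> 2 Y1 | 3 Y2; W1 -> ε | Y; Y1 -> ε | 2 Y11; Y2 -> 2 W | 3; Y11 -> ε | 2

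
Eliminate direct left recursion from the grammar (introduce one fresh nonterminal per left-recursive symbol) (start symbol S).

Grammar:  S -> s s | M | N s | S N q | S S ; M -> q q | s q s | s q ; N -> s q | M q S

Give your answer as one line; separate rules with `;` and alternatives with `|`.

Left recursion appears on S.
For S: α = {N q, S}, β = {s s, M, N s}. Rewrite as S → β S' and S' → α S' | ε.

S -> s s S' | M S' | N s S'; M -> q q | s q s | s q; N -> s q | M q S; S' -> N q S' | S S' | eps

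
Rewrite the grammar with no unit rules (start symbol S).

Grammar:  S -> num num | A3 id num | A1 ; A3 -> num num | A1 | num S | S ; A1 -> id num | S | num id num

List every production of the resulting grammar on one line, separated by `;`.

Unit pairs: A1 ⇒* {S}; A3 ⇒* {A1, S}; S ⇒* {A1}.
Replace each nonterminal's rules with the union of the non-unit rules of every nonterminal it unit-derives.

S -> id num | num id num | num num | A3 id num; A3 -> id num | num id num | num num | A3 id num | num S; A1 -> id num | num id num | num num | A3 id num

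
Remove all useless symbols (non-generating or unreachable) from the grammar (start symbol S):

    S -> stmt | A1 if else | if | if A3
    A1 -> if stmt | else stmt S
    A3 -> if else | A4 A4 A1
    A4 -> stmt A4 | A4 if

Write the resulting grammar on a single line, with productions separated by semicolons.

Generating nonterminals: {A1, A3, S}.
Reachable from S after that: {A1, A3, S}.
Removed useless symbols: {A4} and every production mentioning them.

S -> stmt | A1 if else | if | if A3; A1 -> if stmt | else stmt S; A3 -> if else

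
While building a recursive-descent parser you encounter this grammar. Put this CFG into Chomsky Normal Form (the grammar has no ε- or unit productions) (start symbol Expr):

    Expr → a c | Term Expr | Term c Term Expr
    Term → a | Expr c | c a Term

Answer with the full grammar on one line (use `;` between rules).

Expr → X1 X2 | Term Expr | Term Y1; Term → a | Expr X2 | X2 Y3; X1 → a; X2 → c; Y1 → X2 Y2; Y2 → Term Expr; Y3 → X1 Term

Introduce a nonterminal for each terminal appearing in a rule of length ≥ 2: X1 → a, X2 → c.
Binarize each right-hand side of length ≥ 3 by chaining fresh nonterminals (Y1, Y2, …): affected rules were Expr → Term X2 Term Expr; Term → X2 X1 Term.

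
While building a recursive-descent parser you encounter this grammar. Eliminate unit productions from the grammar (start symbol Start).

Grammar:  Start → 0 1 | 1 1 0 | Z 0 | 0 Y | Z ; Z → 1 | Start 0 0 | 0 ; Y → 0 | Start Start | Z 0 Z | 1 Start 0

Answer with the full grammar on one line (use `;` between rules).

Start → 1 | Start 0 0 | 0 | 0 1 | 1 1 0 | Z 0 | 0 Y; Z → 1 | Start 0 0 | 0; Y → 0 | Start Start | Z 0 Z | 1 Start 0

Unit pairs: Start ⇒* {Z}.
For each unit pair (A, B), copy every non-unit production of B to A, then drop all unit productions.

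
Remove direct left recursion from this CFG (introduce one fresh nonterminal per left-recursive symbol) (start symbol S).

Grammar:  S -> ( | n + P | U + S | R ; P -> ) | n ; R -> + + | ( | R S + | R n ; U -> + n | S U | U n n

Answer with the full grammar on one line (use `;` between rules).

R, U are directly left-recursive.
For R: α = {S +, n}, β = {+ +, (}. Rewrite as R → β R' and R' → α R' | ε.
For U: α = {n n}, β = {+ n, S U}. Rewrite as U → β U' and U' → α U' | ε.

S -> ( | n + P | U + S | R; P -> ) | n; R -> + + R' | ( R'; U -> + n U' | S U U'; R' -> S + R' | n R' | ε; U' -> n n U' | ε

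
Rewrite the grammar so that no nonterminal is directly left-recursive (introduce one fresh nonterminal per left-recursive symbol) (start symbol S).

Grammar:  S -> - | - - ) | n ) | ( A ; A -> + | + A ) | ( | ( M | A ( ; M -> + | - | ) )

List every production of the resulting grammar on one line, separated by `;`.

S -> - | - - ) | n ) | ( A; A -> + A' | + A ) A' | ( A' | ( M A'; M -> + | - | ) ); A' -> ( A' | eps

Directly left-recursive nonterminal: A.
For A: α = {(}, β = {+, + A ), (, ( M}. Rewrite as A → β A' and A' → α A' | ε.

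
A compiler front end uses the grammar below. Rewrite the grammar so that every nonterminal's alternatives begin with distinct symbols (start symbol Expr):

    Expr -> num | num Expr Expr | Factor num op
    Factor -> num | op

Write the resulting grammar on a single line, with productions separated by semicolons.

Expr has alternatives sharing prefix 'num': factor to Expr → num Expr1 with Expr1 → ε | Expr Expr.

Expr -> Factor num op | num Expr1; Factor -> num | op; Expr1 -> ε | Expr Expr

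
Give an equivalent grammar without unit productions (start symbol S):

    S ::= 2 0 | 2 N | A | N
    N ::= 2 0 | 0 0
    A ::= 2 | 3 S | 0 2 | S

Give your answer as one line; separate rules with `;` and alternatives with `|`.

Unit pairs: A ⇒* {N, S}; S ⇒* {A, N}.
For every A with A ⇒* B via unit rules, add B's non-unit alternatives to A; then delete every rule of the form X → Y.

S ::= 2 0 | 2 N | 0 0 | 2 | 3 S | 0 2; N ::= 2 0 | 0 0; A ::= 2 0 | 2 N | 0 0 | 2 | 3 S | 0 2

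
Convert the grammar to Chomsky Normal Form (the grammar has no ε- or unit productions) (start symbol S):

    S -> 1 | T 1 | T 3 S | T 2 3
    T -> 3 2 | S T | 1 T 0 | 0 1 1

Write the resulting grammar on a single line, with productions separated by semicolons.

S -> 1 | T X1 | T Y1 | T Y2; T -> X2 X3 | S T | X1 Y3 | X4 Y4; X1 -> 1; X2 -> 3; X3 -> 2; X4 -> 0; Y1 -> X2 S; Y2 -> X3 X2; Y3 -> T X4; Y4 -> X1 X1

Introduce a nonterminal for each terminal appearing in a rule of length ≥ 2: X1 → 1, X2 → 3, X3 → 2, X4 → 0.
Binarize each right-hand side of length ≥ 3 by chaining fresh nonterminals (Y1, Y2, …): affected rules were S → T X2 S; S → T X3 X2; T → X1 T X4; T → X4 X1 X1.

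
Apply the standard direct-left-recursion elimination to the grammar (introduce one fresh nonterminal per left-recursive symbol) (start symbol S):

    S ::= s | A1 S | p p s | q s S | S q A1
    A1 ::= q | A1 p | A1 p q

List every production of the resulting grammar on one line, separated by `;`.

S ::= s S' | A1 S S' | p p s S' | q s S S'; A1 ::= q A1'; S' ::= q A1 S' | ε; A1' ::= p A1' | p q A1' | ε

S, A1 are directly left-recursive.
For S: α = {q A1}, β = {s, A1 S, p p s, q s S}. Rewrite as S → β S' and S' → α S' | ε.
For A1: α = {p, p q}, β = {q}. Rewrite as A1 → β A1' and A1' → α A1' | ε.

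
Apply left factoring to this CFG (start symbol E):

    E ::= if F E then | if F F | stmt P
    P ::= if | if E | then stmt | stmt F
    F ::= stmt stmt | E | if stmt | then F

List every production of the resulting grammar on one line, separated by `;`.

E has alternatives sharing prefix 'if F': factor to E → if F E' with E' → E then | F.
P has alternatives sharing prefix 'if': factor to P → if P' with P' → ε | E.

E ::= stmt P | if F E'; P ::= then stmt | stmt F | if P'; F ::= stmt stmt | E | if stmt | then F; E' ::= E then | F; P' ::= ε | E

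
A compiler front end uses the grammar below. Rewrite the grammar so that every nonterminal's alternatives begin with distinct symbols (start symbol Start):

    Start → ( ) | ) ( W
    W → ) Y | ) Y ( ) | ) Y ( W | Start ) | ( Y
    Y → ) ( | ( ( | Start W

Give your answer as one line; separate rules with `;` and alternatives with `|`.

Start → ( ) | ) ( W; W → Start ) | ( Y | ) Y W1; Y → ) ( | ( ( | Start W; W1 → ε | ( W11; W11 → ) | W

W has alternatives sharing prefix ') Y': factor to W → ) Y W1 with W1 → ε | ( ) | ( W.
W1 has alternatives sharing prefix '(': factor to W1 → ( W11 with W11 → ) | W.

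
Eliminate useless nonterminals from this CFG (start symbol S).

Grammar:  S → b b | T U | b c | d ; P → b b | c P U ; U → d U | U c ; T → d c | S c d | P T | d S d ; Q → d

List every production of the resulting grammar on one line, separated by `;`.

Generating nonterminals: {P, Q, S, T}.
Reachable from S after that: {S}.
Removed useless symbols: {P, Q, T, U} and every production mentioning them.

S → b b | b c | d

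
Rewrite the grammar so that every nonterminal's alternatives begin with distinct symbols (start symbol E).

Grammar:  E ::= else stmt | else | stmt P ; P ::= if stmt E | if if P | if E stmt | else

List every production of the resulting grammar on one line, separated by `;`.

E has alternatives sharing prefix 'else': factor to E → else E' with E' → stmt | ε.
P has alternatives sharing prefix 'if': factor to P → if P' with P' → stmt E | if P | E stmt.

E ::= stmt P | else E'; P ::= else | if P'; E' ::= stmt | ε; P' ::= stmt E | if P | E stmt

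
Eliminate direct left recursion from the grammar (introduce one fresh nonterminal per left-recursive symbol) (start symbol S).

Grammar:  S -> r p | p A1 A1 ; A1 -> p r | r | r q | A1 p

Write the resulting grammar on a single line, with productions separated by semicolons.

Directly left-recursive nonterminal: A1.
For A1: α = {p}, β = {p r, r, r q}. Rewrite as A1 → β A1' and A1' → α A1' | ε.

S -> r p | p A1 A1; A1 -> p r A1' | r A1' | r q A1'; A1' -> p A1' | ε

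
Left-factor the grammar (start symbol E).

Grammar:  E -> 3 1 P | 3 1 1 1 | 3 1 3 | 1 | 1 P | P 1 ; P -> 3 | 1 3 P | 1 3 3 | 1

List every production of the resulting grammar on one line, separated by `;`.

E has alternatives sharing prefix '3 1': factor to E → 3 1 E' with E' → P | 1 1 | 3.
E has alternatives sharing prefix '1': factor to E → 1 E'' with E'' → ε | P.
P has alternatives sharing prefix '1': factor to P → 1 P' with P' → 3 P | 3 3 | ε.
P' has alternatives sharing prefix '3': factor to P' → 3 P'' with P'' → P | 3.

E -> P 1 | 3 1 E' | 1 E''; P -> 3 | 1 P'; E' -> P | 1 1 | 3; E'' -> ε | P; P' -> ε | 3 P''; P'' -> P | 3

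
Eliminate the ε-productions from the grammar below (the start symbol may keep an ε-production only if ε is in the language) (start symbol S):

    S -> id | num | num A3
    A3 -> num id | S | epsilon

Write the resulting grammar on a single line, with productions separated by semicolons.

Nullable nonterminals: {A3}.
ε ∉ L(G), so no ε-production is kept.

S -> id | num | num A3; A3 -> num id | S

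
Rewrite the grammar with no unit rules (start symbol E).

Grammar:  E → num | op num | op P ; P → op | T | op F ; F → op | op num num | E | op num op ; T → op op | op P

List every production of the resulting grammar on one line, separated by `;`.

E → num | op num | op P; P → op | op F | op op | op P; F → num | op num | op P | op | op num num | op num op; T → op op | op P

Unit pairs: F ⇒* {E}; P ⇒* {T}.
For each unit pair (A, B), copy every non-unit production of B to A, then drop all unit productions.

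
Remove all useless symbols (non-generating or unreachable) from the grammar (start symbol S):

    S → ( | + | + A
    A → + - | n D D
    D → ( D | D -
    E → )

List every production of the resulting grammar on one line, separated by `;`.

S → ( | + | + A; A → + -

Generating nonterminals: {A, E, S}.
Reachable from S after that: {A, S}.
Removed useless symbols: {D, E} and every production mentioning them.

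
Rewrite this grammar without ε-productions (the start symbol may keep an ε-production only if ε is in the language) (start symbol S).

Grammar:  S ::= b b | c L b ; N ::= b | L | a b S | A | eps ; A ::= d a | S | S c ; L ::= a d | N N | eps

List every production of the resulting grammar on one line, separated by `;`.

S ::= b b | c L b | c b; N ::= b | L | a b S | A; A ::= d a | S | S c; L ::= a d | N N | N

Nullable set = {L, N}.
ε ∉ L(G), so no ε-production is kept.
For each production, add variants omitting each subset of nullable occurrences: S → c L b gives c L b | c b. L → N N gives N N | N.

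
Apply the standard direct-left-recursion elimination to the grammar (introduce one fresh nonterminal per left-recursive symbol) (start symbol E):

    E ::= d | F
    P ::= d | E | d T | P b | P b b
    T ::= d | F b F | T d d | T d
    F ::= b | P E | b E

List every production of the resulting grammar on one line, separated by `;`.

P, T are directly left-recursive.
For P: α = {b, b b}, β = {d, E, d T}. Rewrite as P → β P' and P' → α P' | ε.
For T: α = {d d, d}, β = {d, F b F}. Rewrite as T → β T' and T' → α T' | ε.

E ::= d | F; P ::= d P' | E P' | d T P'; T ::= d T' | F b F T'; F ::= b | P E | b E; P' ::= b P' | b b P' | ε; T' ::= d d T' | d T' | ε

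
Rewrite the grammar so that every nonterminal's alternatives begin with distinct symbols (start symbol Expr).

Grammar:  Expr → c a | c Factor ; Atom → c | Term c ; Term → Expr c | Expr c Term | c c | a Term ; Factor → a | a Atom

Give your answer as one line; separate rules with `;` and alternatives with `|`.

Expr has alternatives sharing prefix 'c': factor to Expr → c Expr1 with Expr1 → a | Factor.
Term has alternatives sharing prefix 'Expr c': factor to Term → Expr c Term1 with Term1 → ε | Term.
Factor has alternatives sharing prefix 'a': factor to Factor → a Factor1 with Factor1 → ε | Atom.

Expr → c Expr1; Atom → c | Term c; Term → c c | a Term | Expr c Term1; Factor → a Factor1; Expr1 → a | Factor; Term1 → ε | Term; Factor1 → ε | Atom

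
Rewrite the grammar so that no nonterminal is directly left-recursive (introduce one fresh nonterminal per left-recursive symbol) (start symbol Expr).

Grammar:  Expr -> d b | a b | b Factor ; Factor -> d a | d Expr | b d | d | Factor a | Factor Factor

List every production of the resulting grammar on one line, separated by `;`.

Factor is directly left-recursive.
For Factor: α = {a, Factor}, β = {d a, d Expr, b d, d}. Rewrite as Factor → β Factor1 and Factor1 → α Factor1 | ε.

Expr -> d b | a b | b Factor; Factor -> d a Factor1 | d Expr Factor1 | b d Factor1 | d Factor1; Factor1 -> a Factor1 | Factor Factor1 | ε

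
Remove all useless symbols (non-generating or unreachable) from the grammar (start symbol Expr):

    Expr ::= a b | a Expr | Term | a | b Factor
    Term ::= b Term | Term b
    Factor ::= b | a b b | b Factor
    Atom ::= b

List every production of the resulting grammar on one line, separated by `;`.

Generating nonterminals: {Atom, Expr, Factor}.
Reachable from Expr after that: {Expr, Factor}.
Removed useless symbols: {Atom, Term} and every production mentioning them.

Expr ::= a b | a Expr | a | b Factor; Factor ::= b | a b b | b Factor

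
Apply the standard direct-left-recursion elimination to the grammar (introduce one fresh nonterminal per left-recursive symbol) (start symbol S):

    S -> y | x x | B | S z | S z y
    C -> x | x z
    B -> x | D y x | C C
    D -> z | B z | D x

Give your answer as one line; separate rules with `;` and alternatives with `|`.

Left recursion appears on S, D.
For S: α = {z, z y}, β = {y, x x, B}. Rewrite as S → β S' and S' → α S' | ε.
For D: α = {x}, β = {z, B z}. Rewrite as D → β D' and D' → α D' | ε.

S -> y S' | x x S' | B S'; C -> x | x z; B -> x | D y x | C C; D -> z D' | B z D'; S' -> z S' | z y S' | eps; D' -> x D' | eps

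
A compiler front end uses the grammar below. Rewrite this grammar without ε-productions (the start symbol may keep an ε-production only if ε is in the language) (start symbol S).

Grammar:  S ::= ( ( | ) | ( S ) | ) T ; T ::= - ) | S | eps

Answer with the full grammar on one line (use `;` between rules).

Nullable nonterminals: {T}.
ε ∉ L(G), so no ε-production is kept.

S ::= ( ( | ) | ( S ) | ) T; T ::= - ) | S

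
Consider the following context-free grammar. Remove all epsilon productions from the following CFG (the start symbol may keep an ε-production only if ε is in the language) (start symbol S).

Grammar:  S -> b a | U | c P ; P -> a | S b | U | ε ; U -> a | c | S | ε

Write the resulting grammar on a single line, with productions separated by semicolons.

The nullable symbols are {P, S, U}.
ε ∈ L(G) since S is nullable, so keep S → ε.
Expand every rule over subsets of its nullable positions: S → c P gives c P | c. P → S b gives S b | b.

S -> b a | U | c P | c | ε; P -> a | S b | b | U; U -> a | c | S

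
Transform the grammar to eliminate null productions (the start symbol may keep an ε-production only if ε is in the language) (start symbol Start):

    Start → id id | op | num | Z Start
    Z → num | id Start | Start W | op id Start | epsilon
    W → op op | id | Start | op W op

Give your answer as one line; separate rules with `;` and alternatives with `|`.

Nullable nonterminals: {Z}.
ε ∉ L(G), so no ε-production is kept.

Start → id id | op | num | Z Start; Z → num | id Start | Start W | op id Start; W → op op | id | Start | op W op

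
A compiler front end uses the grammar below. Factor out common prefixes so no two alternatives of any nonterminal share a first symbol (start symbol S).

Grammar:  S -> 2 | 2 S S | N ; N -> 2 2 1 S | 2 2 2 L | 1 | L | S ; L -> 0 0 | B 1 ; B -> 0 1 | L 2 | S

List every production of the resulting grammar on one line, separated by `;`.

S has alternatives sharing prefix '2': factor to S → 2 S' with S' → ε | S S.
N has alternatives sharing prefix '2 2': factor to N → 2 2 N' with N' → 1 S | 2 L.

S -> N | 2 S'; N -> 1 | L | S | 2 2 N'; L -> 0 0 | B 1; B -> 0 1 | L 2 | S; S' -> ε | S S; N' -> 1 S | 2 L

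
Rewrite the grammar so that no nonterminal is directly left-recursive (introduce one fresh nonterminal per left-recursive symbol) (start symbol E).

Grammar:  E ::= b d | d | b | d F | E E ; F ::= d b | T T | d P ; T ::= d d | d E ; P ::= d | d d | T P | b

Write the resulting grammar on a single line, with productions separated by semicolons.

E ::= b d E' | d E' | b E' | d F E'; F ::= d b | T T | d P; T ::= d d | d E; P ::= d | d d | T P | b; E' ::= E E' | epsilon

Directly left-recursive nonterminal: E.
For E: α = {E}, β = {b d, d, b, d F}. Rewrite as E → β E' and E' → α E' | ε.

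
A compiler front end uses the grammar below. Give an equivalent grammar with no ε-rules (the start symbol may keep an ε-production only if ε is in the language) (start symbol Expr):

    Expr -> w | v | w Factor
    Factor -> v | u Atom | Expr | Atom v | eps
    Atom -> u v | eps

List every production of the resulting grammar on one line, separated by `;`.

The nullable symbols are {Atom, Factor}.
ε ∉ L(G), so no ε-production is kept.
Expand every rule over subsets of its nullable positions: Factor → u Atom gives u Atom | u.

Expr -> w | v | w Factor; Factor -> v | u Atom | u | Expr | Atom v; Atom -> u v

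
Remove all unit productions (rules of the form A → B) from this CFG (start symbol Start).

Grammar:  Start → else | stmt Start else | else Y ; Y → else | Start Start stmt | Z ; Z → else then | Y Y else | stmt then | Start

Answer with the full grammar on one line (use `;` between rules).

Start → else | stmt Start else | else Y; Y → else then | Y Y else | stmt then | else | stmt Start else | else Y | Start Start stmt; Z → else then | Y Y else | stmt then | else | stmt Start else | else Y

Unit pairs: Y ⇒* {Start, Z}; Z ⇒* {Start}.
For each unit pair (A, B), copy every non-unit production of B to A, then drop all unit productions.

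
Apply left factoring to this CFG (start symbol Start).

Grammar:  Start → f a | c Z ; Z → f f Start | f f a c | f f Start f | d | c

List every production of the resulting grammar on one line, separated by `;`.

Start → f a | c Z; Z → d | c | f f Z1; Z1 → a c | Start Z11; Z11 → ε | f

Z has alternatives sharing prefix 'f f': factor to Z → f f Z1 with Z1 → Start | a c | Start f.
Z1 has alternatives sharing prefix 'Start': factor to Z1 → Start Z11 with Z11 → ε | f.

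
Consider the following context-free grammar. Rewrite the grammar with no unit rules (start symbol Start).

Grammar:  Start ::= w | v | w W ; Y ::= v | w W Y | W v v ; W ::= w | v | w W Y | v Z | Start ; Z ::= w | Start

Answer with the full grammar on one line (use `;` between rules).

Unit pairs: W ⇒* {Start}; Z ⇒* {Start}.
For each unit pair (A, B), copy every non-unit production of B to A, then drop all unit productions.

Start ::= w | v | w W; Y ::= v | w W Y | W v v; W ::= w | v | w W | w W Y | v Z; Z ::= w | v | w W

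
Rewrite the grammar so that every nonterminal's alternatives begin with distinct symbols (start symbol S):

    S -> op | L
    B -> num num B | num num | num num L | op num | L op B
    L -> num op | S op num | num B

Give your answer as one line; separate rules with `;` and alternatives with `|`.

B has alternatives sharing prefix 'num num': factor to B → num num B' with B' → B | ε | L.
L has alternatives sharing prefix 'num': factor to L → num L' with L' → op | B.

S -> op | L; B -> op num | L op B | num num B'; L -> S op num | num L'; B' -> B | ε | L; L' -> op | B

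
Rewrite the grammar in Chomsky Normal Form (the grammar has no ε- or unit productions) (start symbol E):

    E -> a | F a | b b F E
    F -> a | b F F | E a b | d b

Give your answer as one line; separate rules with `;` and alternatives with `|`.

E -> a | F X1 | X2 Y1; F -> a | X2 Y3 | E Y4 | X3 X2; X1 -> a; X2 -> b; X3 -> d; Y1 -> X2 Y2; Y2 -> F E; Y3 -> F F; Y4 -> X1 X2

Introduce a nonterminal for each terminal appearing in a rule of length ≥ 2: X1 → a, X2 → b, X3 → d.
Binarize each right-hand side of length ≥ 3 by chaining fresh nonterminals (Y1, Y2, …): affected rules were E → X2 X2 F E; F → X2 F F; F → E X1 X2.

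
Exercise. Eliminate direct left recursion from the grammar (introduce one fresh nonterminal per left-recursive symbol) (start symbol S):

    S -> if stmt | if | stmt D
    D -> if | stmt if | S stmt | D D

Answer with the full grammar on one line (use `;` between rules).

Left recursion appears on D.
For D: α = {D}, β = {if, stmt if, S stmt}. Rewrite as D → β D' and D' → α D' | ε.

S -> if stmt | if | stmt D; D -> if D' | stmt if D' | S stmt D'; D' -> D D' | ε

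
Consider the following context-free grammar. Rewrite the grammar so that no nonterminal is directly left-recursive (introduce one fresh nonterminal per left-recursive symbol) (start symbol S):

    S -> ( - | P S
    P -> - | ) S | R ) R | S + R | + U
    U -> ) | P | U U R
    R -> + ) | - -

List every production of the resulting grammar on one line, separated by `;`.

S -> ( - | P S; P -> - | ) S | R ) R | S + R | + U; U -> ) U' | P U'; R -> + ) | - -; U' -> U R U' | ε

U is directly left-recursive.
For U: α = {U R}, β = {), P}. Rewrite as U → β U' and U' → α U' | ε.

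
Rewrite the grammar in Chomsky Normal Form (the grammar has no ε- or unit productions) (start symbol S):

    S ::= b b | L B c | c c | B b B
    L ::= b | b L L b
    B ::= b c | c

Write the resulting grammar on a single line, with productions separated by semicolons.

Introduce a nonterminal for each terminal appearing in a rule of length ≥ 2: X1 → b, X2 → c.
Binarize each right-hand side of length ≥ 3 by chaining fresh nonterminals (Y1, Y2, …): affected rules were S → L B X2; S → B X1 B; L → X1 L L X1.

S ::= X1 X1 | L Y1 | X2 X2 | B Y2; L ::= b | X1 Y3; B ::= X1 X2 | c; X1 ::= b; X2 ::= c; Y1 ::= B X2; Y2 ::= X1 B; Y3 ::= L Y4; Y4 ::= L X1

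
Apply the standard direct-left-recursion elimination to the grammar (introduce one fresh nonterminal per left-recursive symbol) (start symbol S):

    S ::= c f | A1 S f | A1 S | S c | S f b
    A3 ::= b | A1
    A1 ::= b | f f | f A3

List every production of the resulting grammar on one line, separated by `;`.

S ::= c f S' | A1 S f S' | A1 S S'; A3 ::= b | A1; A1 ::= b | f f | f A3; S' ::= c S' | f b S' | ε

Directly left-recursive nonterminal: S.
For S: α = {c, f b}, β = {c f, A1 S f, A1 S}. Rewrite as S → β S' and S' → α S' | ε.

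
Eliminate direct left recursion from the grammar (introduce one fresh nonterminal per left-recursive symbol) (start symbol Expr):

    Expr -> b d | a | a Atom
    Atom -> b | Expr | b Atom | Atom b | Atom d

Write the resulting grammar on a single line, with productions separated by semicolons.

Expr -> b d | a | a Atom; Atom -> b Atom1 | Expr Atom1 | b Atom Atom1; Atom1 -> b Atom1 | d Atom1 | ε

Left recursion appears on Atom.
For Atom: α = {b, d}, β = {b, Expr, b Atom}. Rewrite as Atom → β Atom1 and Atom1 → α Atom1 | ε.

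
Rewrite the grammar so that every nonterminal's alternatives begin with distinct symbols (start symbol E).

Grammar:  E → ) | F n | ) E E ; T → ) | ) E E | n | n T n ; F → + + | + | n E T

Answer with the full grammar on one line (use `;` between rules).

E has alternatives sharing prefix ')': factor to E → ) E' with E' → ε | E E.
T has alternatives sharing prefix ')': factor to T → ) T' with T' → ε | E E.
T has alternatives sharing prefix 'n': factor to T → n T'' with T'' → ε | T n.
F has alternatives sharing prefix '+': factor to F → + F' with F' → + | ε.

E → F n | ) E'; T → ) T' | n T''; F → n E T | + F'; E' → eps | E E; T' → eps | E E; T'' → eps | T n; F' → + | eps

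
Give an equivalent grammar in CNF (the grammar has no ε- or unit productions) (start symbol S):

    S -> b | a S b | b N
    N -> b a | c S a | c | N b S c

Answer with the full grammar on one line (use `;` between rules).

S -> b | X1 Y1 | X2 N; N -> X2 X1 | X3 Y2 | c | N Y3; X1 -> a; X2 -> b; X3 -> c; Y1 -> S X2; Y2 -> S X1; Y3 -> X2 Y4; Y4 -> S X3

Introduce a nonterminal for each terminal appearing in a rule of length ≥ 2: X1 → a, X2 → b, X3 → c.
Binarize each right-hand side of length ≥ 3 by chaining fresh nonterminals (Y1, Y2, …): affected rules were S → X1 S X2; N → X3 S X1; N → N X2 S X3.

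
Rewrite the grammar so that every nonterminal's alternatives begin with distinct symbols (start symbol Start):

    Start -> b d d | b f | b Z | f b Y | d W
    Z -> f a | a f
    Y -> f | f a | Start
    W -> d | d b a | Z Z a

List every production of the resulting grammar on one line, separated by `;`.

Start -> f b Y | d W | b Start1; Z -> f a | a f; Y -> Start | f Y1; W -> Z Z a | d W1; Start1 -> d d | f | Z; Y1 -> ε | a; W1 -> ε | b a

Start has alternatives sharing prefix 'b': factor to Start → b Start1 with Start1 → d d | f | Z.
Y has alternatives sharing prefix 'f': factor to Y → f Y1 with Y1 → ε | a.
W has alternatives sharing prefix 'd': factor to W → d W1 with W1 → ε | b a.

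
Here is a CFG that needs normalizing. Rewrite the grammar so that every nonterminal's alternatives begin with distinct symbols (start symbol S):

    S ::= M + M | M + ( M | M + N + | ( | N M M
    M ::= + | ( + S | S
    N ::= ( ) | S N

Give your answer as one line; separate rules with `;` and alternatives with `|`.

S ::= ( | N M M | M + S'; M ::= + | ( + S | S; N ::= ( ) | S N; S' ::= M | ( M | N +

S has alternatives sharing prefix 'M +': factor to S → M + S' with S' → M | ( M | N +.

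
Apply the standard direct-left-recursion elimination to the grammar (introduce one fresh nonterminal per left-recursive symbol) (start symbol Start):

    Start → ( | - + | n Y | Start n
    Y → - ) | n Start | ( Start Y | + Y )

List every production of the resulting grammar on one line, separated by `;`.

Start is directly left-recursive.
For Start: α = {n}, β = {(, - +, n Y}. Rewrite as Start → β Start1 and Start1 → α Start1 | ε.

Start → ( Start1 | - + Start1 | n Y Start1; Y → - ) | n Start | ( Start Y | + Y ); Start1 → n Start1 | ε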